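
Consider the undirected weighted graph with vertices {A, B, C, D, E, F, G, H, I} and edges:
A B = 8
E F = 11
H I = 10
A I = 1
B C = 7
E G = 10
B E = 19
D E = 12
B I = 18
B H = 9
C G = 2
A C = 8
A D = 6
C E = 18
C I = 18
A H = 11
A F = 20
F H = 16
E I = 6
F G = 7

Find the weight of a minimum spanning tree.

Kruskal: consider edges lightest-first.
A I (1): add — endpoints in different components.
C G (2): add — endpoints in different components.
A D (6): add — endpoints in different components.
E I (6): add — endpoints in different components.
B C (7): add — endpoints in different components.
F G (7): add — endpoints in different components.
A B (8): add — endpoints in different components.
A C (8): skip — A and C already connected.
B H (9): add — endpoints in different components.
MST edges: A I, C G, A D, E I, B C, F G, A B, B H; total weight 1+2+6+6+7+7+8+9 = 46.

46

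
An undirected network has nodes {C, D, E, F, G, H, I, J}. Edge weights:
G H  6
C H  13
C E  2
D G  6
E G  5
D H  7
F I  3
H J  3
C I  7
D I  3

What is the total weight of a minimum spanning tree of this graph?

28

Prim's algorithm from J:
Step 1: frontier [H J 3] → take H J (3); add H.
Step 2: frontier [G H 6, D H 7, C H 13] → take G H (6); add G.
Step 3: frontier [E G 5, D G 6, D H 7, C H 13] → take E G (5); add E.
Step 4: frontier [C E 2, D G 6, D H 7, C H 13] → take C E (2); add C.
Step 5: frontier [C I 7, D G 6, D H 7] → take D G (6); add D.
Step 6: frontier [C I 7, D I 3] → take D I (3); add I.
Step 7: frontier [F I 3] → take F I (3); add F.
MST edges: H J, G H, E G, C E, D G, D I, F I; total weight 3+6+5+2+6+3+3 = 28.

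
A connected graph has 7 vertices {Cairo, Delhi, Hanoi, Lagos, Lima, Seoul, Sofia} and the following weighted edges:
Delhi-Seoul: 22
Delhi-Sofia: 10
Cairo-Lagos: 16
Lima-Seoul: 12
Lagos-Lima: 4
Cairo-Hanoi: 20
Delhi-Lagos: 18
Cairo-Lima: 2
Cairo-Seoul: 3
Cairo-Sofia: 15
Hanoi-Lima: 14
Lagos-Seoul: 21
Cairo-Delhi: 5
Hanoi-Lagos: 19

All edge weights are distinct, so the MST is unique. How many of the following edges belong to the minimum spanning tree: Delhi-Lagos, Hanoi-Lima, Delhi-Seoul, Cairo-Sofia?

Kruskal's algorithm — process edges by increasing weight (ties by edge label):
Cairo-Lima (2): add. Components now {Seoul} {Hanoi} {Sofia} {Cairo,Lima} {Delhi} {Lagos}
Cairo-Seoul (3): add. Components now {Cairo,Lima,Seoul} {Hanoi} {Sofia} {Delhi} {Lagos}
Lagos-Lima (4): add. Components now {Cairo,Lagos,Lima,Seoul} {Hanoi} {Sofia} {Delhi}
Cairo-Delhi (5): add. Components now {Cairo,Delhi,Lagos,Lima,Seoul} {Hanoi} {Sofia}
Delhi-Sofia (10): add. Components now {Cairo,Delhi,Lagos,Lima,Seoul,Sofia} {Hanoi}
Lima-Seoul (12): skip — Seoul and Lima already connected.
Hanoi-Lima (14): add. Components now {Cairo,Delhi,Hanoi,Lagos,Lima,Seoul,Sofia}
MST edge set: {Cairo-Lima, Cairo-Seoul, Lagos-Lima, Cairo-Delhi, Delhi-Sofia, Hanoi-Lima}.
Of the listed edges, {Hanoi-Lima} are in the MST → 1.

1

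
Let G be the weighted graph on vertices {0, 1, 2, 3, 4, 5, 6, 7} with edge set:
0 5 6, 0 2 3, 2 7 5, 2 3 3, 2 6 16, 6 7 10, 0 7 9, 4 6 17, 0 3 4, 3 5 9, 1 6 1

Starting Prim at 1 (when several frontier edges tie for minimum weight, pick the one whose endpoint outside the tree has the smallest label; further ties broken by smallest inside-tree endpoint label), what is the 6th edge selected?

0-5

Prim's algorithm from 1:
Step 1: frontier [1 6 1] → take 1 6 (1); add 6.
Step 2: frontier [6 7 10, 2 6 16, 4 6 17] → take 6 7 (10); add 7.
Step 3: frontier [2 6 16, 4 6 17, 2 7 5, 0 7 9] → take 2 7 (5); add 2.
Step 4: frontier [0 2 3, 2 3 3, 4 6 17, 0 7 9] → take 0 2 (3); add 0.
Step 5: frontier [0 3 4, 0 5 6, 2 3 3, 4 6 17] → take 2 3 (3); add 3.
Step 6: frontier [0 5 6, 3 5 9, 4 6 17] → take 0 5 (6); add 5.
Step 7: frontier [4 6 17] → take 4 6 (17); add 4.
The 6th edge added is 0 5.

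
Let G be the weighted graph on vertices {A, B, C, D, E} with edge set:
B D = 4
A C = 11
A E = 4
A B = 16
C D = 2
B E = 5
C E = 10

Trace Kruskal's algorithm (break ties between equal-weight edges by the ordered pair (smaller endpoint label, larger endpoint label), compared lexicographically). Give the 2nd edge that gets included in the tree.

A-E

Kruskal's algorithm — process edges by increasing weight (ties by edge label):
C D (2): add — endpoints in different components.
A E (4): add — endpoints in different components.
B D (4): add — endpoints in different components.
B E (5): add — endpoints in different components.
The 2nd edge added is A E.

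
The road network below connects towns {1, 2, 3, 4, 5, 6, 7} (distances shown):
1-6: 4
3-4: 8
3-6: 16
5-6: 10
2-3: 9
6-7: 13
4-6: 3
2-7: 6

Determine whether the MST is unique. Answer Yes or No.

Yes

Kruskal's algorithm — process edges by increasing weight (ties by edge label):
4-6 (3): add — endpoints in different components.
1-6 (4): add — endpoints in different components.
2-7 (6): add — endpoints in different components.
3-4 (8): add — endpoints in different components.
2-3 (9): add — endpoints in different components.
5-6 (10): add — endpoints in different components.
Every non-tree edge has weight strictly greater than the heaviest edge on the tree path between its endpoints, so the MST is unique.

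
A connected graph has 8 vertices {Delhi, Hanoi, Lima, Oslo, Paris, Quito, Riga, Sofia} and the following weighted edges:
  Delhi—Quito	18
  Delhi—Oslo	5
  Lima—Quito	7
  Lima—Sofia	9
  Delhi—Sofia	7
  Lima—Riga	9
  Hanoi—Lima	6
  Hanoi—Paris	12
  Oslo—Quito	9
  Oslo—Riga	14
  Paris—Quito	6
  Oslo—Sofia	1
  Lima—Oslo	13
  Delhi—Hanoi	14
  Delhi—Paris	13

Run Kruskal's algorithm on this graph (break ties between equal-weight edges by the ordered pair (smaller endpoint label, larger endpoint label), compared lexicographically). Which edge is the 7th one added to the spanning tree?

Sort edges by weight, then run Kruskal:
Oslo—Sofia (1): add — endpoints in different components.
Delhi—Oslo (5): add — endpoints in different components.
Hanoi—Lima (6): add — endpoints in different components.
Paris—Quito (6): add — endpoints in different components.
Delhi—Sofia (7): skip — Delhi and Sofia already connected.
Lima—Quito (7): add — endpoints in different components.
Lima—Riga (9): add — endpoints in different components.
Lima—Sofia (9): add — endpoints in different components.
The 7th edge added is Lima—Sofia.

Lima-Sofia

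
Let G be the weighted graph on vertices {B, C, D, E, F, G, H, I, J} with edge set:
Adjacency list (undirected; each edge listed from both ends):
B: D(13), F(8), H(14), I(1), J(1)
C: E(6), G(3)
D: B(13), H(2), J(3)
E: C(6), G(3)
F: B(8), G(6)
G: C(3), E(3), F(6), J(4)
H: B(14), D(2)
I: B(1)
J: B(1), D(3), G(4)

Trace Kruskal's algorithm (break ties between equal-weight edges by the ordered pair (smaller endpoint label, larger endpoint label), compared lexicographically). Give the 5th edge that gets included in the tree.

Kruskal's algorithm — process edges by increasing weight (ties by edge label):
B–I (1): add — endpoints in different components.
B–J (1): add — endpoints in different components.
D–H (2): add — endpoints in different components.
C–G (3): add — endpoints in different components.
D–J (3): add — endpoints in different components.
E–G (3): add — endpoints in different components.
G–J (4): add — endpoints in different components.
C–E (6): skip — C and E already connected.
F–G (6): add — endpoints in different components.
The 5th edge added is D–J.

D-J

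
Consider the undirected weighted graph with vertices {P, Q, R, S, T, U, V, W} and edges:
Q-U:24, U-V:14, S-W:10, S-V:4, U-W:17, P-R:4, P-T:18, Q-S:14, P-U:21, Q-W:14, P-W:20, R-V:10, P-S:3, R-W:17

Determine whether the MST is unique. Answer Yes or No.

No

Kruskal: consider edges lightest-first.
P-S (3): add — endpoints in different components.
P-R (4): add — endpoints in different components.
S-V (4): add — endpoints in different components.
R-V (10): skip — R and V already connected.
S-W (10): add — endpoints in different components.
Q-S (14): add — endpoints in different components.
Q-W (14): skip — W and Q already connected.
U-V (14): add — endpoints in different components.
R-W (17): skip — W and R already connected.
U-W (17): skip — W and U already connected.
P-T (18): add — endpoints in different components.
Non-tree edge Q-W has weight 14, equal to the heaviest edge on its tree cycle — swapping gives another MST of the same weight. Not unique.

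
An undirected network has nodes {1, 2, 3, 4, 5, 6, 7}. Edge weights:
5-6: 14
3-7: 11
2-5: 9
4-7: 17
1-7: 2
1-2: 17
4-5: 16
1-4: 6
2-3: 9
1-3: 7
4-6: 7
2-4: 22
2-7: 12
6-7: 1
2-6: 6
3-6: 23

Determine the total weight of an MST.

31

Kruskal: consider edges lightest-first.
6-7 (1): add — endpoints in different components.
1-7 (2): add — endpoints in different components.
1-4 (6): add — endpoints in different components.
2-6 (6): add — endpoints in different components.
1-3 (7): add — endpoints in different components.
4-6 (7): skip — 4 and 6 already connected.
2-3 (9): skip — 2 and 3 already connected.
2-5 (9): add — endpoints in different components.
MST edges: 6-7, 1-7, 1-4, 2-6, 1-3, 2-5; total weight 1+2+6+6+7+9 = 31.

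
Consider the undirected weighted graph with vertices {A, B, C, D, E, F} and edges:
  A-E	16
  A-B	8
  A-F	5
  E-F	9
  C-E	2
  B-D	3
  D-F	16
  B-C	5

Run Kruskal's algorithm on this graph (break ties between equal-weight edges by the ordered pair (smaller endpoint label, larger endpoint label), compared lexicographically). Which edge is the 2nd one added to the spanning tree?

B-D

Kruskal's algorithm — process edges by increasing weight (ties by edge label):
C-E (2): add. Components now {A} {B} {C,E} {D} {F}
B-D (3): add. Components now {A} {B,D} {C,E} {F}
A-F (5): add. Components now {A,F} {B,D} {C,E}
B-C (5): add. Components now {A,F} {B,C,D,E}
A-B (8): add. Components now {A,B,C,D,E,F}
The 2nd edge added is B-D.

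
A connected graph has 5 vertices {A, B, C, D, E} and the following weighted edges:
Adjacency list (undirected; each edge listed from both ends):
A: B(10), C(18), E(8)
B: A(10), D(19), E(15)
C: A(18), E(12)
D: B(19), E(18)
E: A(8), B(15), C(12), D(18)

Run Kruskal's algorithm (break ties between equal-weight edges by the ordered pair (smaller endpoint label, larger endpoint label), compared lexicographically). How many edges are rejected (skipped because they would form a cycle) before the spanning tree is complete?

2

Kruskal's algorithm — process edges by increasing weight (ties by edge label):
A E (8): add — endpoints in different components.
A B (10): add — endpoints in different components.
C E (12): add — endpoints in different components.
B E (15): skip — B and E already connected.
A C (18): skip — A and C already connected.
D E (18): add — endpoints in different components.
Edges rejected before the tree was complete: 2.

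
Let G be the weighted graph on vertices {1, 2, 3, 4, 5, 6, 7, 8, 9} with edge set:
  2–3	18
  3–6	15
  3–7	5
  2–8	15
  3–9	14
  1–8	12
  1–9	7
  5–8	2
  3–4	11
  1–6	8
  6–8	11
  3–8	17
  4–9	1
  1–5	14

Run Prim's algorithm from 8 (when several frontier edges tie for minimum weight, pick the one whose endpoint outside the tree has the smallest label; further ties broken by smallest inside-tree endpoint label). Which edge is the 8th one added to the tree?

Grow the tree from 8 using Prim:
Step 1: frontier [5–8 2, 6–8 11, 1–8 12, 2–8 15, 3–8 17] → take 5–8 (2); add 5.
Step 2: frontier [1–5 14, 6–8 11, 1–8 12, 2–8 15, 3–8 17] → take 6–8 (11); add 6.
Step 3: frontier [1–5 14, 1–6 8, 3–6 15, 1–8 12, 2–8 15, 3–8 17] → take 1–6 (8); add 1.
Step 4: frontier [1–9 7, 3–6 15, 2–8 15, 3–8 17] → take 1–9 (7); add 9.
Step 5: frontier [3–6 15, 2–8 15, 3–8 17, 4–9 1, 3–9 14] → take 4–9 (1); add 4.
Step 6: frontier [3–4 11, 3–6 15, 2–8 15, 3–8 17, 3–9 14] → take 3–4 (11); add 3.
Step 7: frontier [3–7 5, 2–3 18, 2–8 15] → take 3–7 (5); add 7.
Step 8: frontier [2–3 18, 2–8 15] → take 2–8 (15); add 2.
The 8th edge added is 2–8.

2-8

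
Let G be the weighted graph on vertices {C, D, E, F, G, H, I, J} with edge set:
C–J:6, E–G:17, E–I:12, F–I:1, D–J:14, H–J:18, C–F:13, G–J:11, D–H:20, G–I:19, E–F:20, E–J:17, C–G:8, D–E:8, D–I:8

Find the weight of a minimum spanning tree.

62

Kruskal's algorithm — process edges by increasing weight (ties by edge label):
F–I (1): add — endpoints in different components.
C–J (6): add — endpoints in different components.
C–G (8): add — endpoints in different components.
D–E (8): add — endpoints in different components.
D–I (8): add — endpoints in different components.
G–J (11): skip — G and J already connected.
E–I (12): skip — E and I already connected.
C–F (13): add — endpoints in different components.
D–J (14): skip — D and J already connected.
E–G (17): skip — E and G already connected.
E–J (17): skip — E and J already connected.
H–J (18): add — endpoints in different components.
MST edges: F–I, C–J, C–G, D–E, D–I, C–F, H–J; total weight 1+6+8+8+8+13+18 = 62.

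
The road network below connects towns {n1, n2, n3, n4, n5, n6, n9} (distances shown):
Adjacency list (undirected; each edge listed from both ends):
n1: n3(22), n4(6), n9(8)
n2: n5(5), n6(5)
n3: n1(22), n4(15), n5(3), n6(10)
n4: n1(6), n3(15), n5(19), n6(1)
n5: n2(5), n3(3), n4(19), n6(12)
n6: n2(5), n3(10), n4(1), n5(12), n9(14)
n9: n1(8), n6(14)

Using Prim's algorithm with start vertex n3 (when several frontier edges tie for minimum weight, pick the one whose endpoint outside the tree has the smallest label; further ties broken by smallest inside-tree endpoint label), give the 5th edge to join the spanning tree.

n1-n4

Prim, starting at n3.
Step 1: cheapest edge leaving the tree is n3-n5 (3); add n5.
Step 2: cheapest edge leaving the tree is n2-n5 (5); add n2.
Step 3: cheapest edge leaving the tree is n2-n6 (5); add n6.
Step 4: cheapest edge leaving the tree is n4-n6 (1); add n4.
Step 5: cheapest edge leaving the tree is n1-n4 (6); add n1.
Step 6: cheapest edge leaving the tree is n1-n9 (8); add n9.
The 5th edge added is n1-n4.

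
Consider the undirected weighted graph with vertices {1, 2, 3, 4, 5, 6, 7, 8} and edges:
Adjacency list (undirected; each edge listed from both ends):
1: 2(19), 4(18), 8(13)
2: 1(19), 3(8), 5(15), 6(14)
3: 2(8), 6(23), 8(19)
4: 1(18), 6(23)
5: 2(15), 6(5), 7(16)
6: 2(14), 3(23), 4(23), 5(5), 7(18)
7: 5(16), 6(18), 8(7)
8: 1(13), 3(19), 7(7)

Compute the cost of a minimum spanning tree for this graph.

81

Grow the tree from 1 using Prim:
Step 1: frontier [1—8 13, 1—4 18, 1—2 19] → take 1—8 (13); add 8.
Step 2: frontier [1—4 18, 1—2 19, 7—8 7, 3—8 19] → take 7—8 (7); add 7.
Step 3: frontier [1—4 18, 1—2 19, 5—7 16, 6—7 18, 3—8 19] → take 5—7 (16); add 5.
Step 4: frontier [1—4 18, 1—2 19, 5—6 5, 2—5 15, 6—7 18, 3—8 19] → take 5—6 (5); add 6.
Step 5: frontier [1—4 18, 1—2 19, 2—5 15, 2—6 14, 3—6 23, 4—6 23, 3—8 19] → take 2—6 (14); add 2.
Step 6: frontier [1—4 18, 2—3 8, 3—6 23, 4—6 23, 3—8 19] → take 2—3 (8); add 3.
Step 7: frontier [1—4 18, 4—6 23] → take 1—4 (18); add 4.
MST edges: 1—8, 7—8, 5—7, 5—6, 2—6, 2—3, 1—4; total weight 13+7+16+5+14+8+18 = 81.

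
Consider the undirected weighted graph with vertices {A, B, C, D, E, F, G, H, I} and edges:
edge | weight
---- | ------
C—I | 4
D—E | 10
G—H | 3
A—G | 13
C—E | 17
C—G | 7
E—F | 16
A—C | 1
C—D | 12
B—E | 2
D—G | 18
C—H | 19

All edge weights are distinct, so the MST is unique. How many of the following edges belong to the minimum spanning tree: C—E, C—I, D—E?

Kruskal's algorithm — process edges by increasing weight (ties by edge label):
A—C (1): add — endpoints in different components.
B—E (2): add — endpoints in different components.
G—H (3): add — endpoints in different components.
C—I (4): add — endpoints in different components.
C—G (7): add — endpoints in different components.
D—E (10): add — endpoints in different components.
C—D (12): add — endpoints in different components.
A—G (13): skip — A and G already connected.
E—F (16): add — endpoints in different components.
MST edge set: {A—C, B—E, G—H, C—I, C—G, D—E, C—D, E—F}.
Of the listed edges, {C—I, D—E} are in the MST → 2.

2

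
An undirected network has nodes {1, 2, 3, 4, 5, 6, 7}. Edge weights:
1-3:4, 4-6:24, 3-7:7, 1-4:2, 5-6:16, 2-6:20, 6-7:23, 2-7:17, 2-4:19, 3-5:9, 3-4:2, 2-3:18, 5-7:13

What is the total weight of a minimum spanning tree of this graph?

53

Sort edges by weight, then run Kruskal:
1-4 (2): add. Components now {1,4} {2} {3} {5} {6} {7}
3-4 (2): add. Components now {1,3,4} {2} {5} {6} {7}
1-3 (4): skip — 1 and 3 already connected.
3-7 (7): add. Components now {1,3,4,7} {2} {5} {6}
3-5 (9): add. Components now {1,3,4,5,7} {2} {6}
5-7 (13): skip — 5 and 7 already connected.
5-6 (16): add. Components now {1,3,4,5,6,7} {2}
2-7 (17): add. Components now {1,2,3,4,5,6,7}
MST edges: 1-4, 3-4, 3-7, 3-5, 5-6, 2-7; total weight 2+2+7+9+16+17 = 53.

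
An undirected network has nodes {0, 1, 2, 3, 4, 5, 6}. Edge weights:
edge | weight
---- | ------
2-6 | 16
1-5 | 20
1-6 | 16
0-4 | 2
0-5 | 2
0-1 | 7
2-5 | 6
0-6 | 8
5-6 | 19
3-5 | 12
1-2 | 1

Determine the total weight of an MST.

Sort edges by weight, then run Kruskal:
1-2 (1): add. Components now {0} {1,2} {3} {4} {5} {6}
0-4 (2): add. Components now {0,4} {1,2} {3} {5} {6}
0-5 (2): add. Components now {0,4,5} {1,2} {3} {6}
2-5 (6): add. Components now {0,1,2,4,5} {3} {6}
0-1 (7): skip — 0 and 1 already connected.
0-6 (8): add. Components now {0,1,2,4,5,6} {3}
3-5 (12): add. Components now {0,1,2,3,4,5,6}
MST edges: 1-2, 0-4, 0-5, 2-5, 0-6, 3-5; total weight 1+2+2+6+8+12 = 31.

31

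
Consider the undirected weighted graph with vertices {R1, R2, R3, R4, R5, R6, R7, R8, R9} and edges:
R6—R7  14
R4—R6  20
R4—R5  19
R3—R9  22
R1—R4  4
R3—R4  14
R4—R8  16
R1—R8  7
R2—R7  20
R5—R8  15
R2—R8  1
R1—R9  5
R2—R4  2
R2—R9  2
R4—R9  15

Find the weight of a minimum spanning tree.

Kruskal: consider edges lightest-first.
R2—R8 (1): add — endpoints in different components.
R2—R4 (2): add — endpoints in different components.
R2—R9 (2): add — endpoints in different components.
R1—R4 (4): add — endpoints in different components.
R1—R9 (5): skip — R1 and R9 already connected.
R1—R8 (7): skip — R8 and R1 already connected.
R3—R4 (14): add — endpoints in different components.
R6—R7 (14): add — endpoints in different components.
R4—R9 (15): skip — R4 and R9 already connected.
R5—R8 (15): add — endpoints in different components.
R4—R8 (16): skip — R8 and R4 already connected.
R4—R5 (19): skip — R4 and R5 already connected.
R2—R7 (20): add — endpoints in different components.
MST edges: R2—R8, R2—R4, R2—R9, R1—R4, R3—R4, R6—R7, R5—R8, R2—R7; total weight 1+2+2+4+14+14+15+20 = 72.

72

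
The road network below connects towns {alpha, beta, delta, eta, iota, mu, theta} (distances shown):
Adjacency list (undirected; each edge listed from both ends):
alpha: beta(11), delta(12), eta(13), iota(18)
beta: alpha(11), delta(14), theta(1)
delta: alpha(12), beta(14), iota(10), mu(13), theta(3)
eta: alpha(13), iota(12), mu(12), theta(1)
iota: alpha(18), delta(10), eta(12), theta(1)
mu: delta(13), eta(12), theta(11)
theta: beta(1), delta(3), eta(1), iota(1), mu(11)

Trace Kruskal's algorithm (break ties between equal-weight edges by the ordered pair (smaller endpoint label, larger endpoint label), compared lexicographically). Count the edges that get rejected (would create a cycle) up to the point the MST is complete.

1

Kruskal's algorithm — process edges by increasing weight (ties by edge label):
beta theta (1): add — endpoints in different components.
eta theta (1): add — endpoints in different components.
iota theta (1): add — endpoints in different components.
delta theta (3): add — endpoints in different components.
delta iota (10): skip — iota and delta already connected.
alpha beta (11): add — endpoints in different components.
mu theta (11): add — endpoints in different components.
Edges rejected before the tree was complete: 1.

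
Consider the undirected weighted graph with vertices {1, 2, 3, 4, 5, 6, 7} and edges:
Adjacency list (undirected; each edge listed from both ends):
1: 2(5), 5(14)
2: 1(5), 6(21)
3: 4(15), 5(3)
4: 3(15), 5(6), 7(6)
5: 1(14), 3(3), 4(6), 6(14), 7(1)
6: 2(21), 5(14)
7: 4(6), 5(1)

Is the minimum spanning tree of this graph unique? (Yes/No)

No

Kruskal's algorithm — process edges by increasing weight (ties by edge label):
5 7 (1): add. Components now {1} {2} {3} {4} {5,7} {6}
3 5 (3): add. Components now {1} {2} {3,5,7} {4} {6}
1 2 (5): add. Components now {1,2} {3,5,7} {4} {6}
4 5 (6): add. Components now {1,2} {3,4,5,7} {6}
4 7 (6): skip — 4 and 7 already connected.
1 5 (14): add. Components now {1,2,3,4,5,7} {6}
5 6 (14): add. Components now {1,2,3,4,5,6,7}
Non-tree edge 4 7 has weight 6, equal to the heaviest edge on its tree cycle — swapping gives another MST of the same weight. Not unique.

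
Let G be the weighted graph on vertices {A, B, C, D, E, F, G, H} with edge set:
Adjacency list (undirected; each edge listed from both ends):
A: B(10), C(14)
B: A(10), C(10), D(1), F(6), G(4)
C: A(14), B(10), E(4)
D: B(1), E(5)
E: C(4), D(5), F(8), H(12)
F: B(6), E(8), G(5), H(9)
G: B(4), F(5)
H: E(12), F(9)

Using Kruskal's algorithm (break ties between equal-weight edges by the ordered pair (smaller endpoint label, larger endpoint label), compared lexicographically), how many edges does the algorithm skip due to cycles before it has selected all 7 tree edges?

Kruskal's algorithm — process edges by increasing weight (ties by edge label):
B-D (1): add — endpoints in different components.
B-G (4): add — endpoints in different components.
C-E (4): add — endpoints in different components.
D-E (5): add — endpoints in different components.
F-G (5): add — endpoints in different components.
B-F (6): skip — B and F already connected.
E-F (8): skip — E and F already connected.
F-H (9): add — endpoints in different components.
A-B (10): add — endpoints in different components.
Edges rejected before the tree was complete: 2.

2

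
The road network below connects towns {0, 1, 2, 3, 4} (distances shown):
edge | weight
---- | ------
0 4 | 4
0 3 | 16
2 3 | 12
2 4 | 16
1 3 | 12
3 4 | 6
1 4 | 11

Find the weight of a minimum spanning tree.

Prim's algorithm from 0:
Step 1: cheapest edge leaving the tree is 0 4 (4); add 4.
Step 2: cheapest edge leaving the tree is 3 4 (6); add 3.
Step 3: cheapest edge leaving the tree is 1 4 (11); add 1.
Step 4: cheapest edge leaving the tree is 2 3 (12); add 2.
MST edges: 0 4, 3 4, 1 4, 2 3; total weight 4+6+11+12 = 33.

33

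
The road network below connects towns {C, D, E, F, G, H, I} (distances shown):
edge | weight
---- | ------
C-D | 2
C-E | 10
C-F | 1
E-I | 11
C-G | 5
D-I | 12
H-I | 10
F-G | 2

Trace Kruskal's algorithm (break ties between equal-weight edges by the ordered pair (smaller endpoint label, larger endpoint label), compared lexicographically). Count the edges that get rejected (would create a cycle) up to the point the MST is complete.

1

Sort edges by weight, then run Kruskal:
C-F (1): add — endpoints in different components.
C-D (2): add — endpoints in different components.
F-G (2): add — endpoints in different components.
C-G (5): skip — C and G already connected.
C-E (10): add — endpoints in different components.
H-I (10): add — endpoints in different components.
E-I (11): add — endpoints in different components.
Edges rejected before the tree was complete: 1.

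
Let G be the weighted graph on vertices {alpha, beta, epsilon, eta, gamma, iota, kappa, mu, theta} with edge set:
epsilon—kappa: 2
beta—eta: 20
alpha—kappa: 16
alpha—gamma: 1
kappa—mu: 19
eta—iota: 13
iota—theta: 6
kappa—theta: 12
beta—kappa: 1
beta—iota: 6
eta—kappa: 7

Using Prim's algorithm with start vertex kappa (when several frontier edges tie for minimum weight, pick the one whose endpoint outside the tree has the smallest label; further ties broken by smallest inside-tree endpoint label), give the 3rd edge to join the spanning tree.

beta-iota

Grow the tree from kappa using Prim:
Step 1: cheapest edge leaving the tree is beta—kappa (1); add beta.
Step 2: cheapest edge leaving the tree is epsilon—kappa (2); add epsilon.
Step 3: cheapest edge leaving the tree is beta—iota (6); add iota.
Step 4: cheapest edge leaving the tree is iota—theta (6); add theta.
Step 5: cheapest edge leaving the tree is eta—kappa (7); add eta.
Step 6: cheapest edge leaving the tree is alpha—kappa (16); add alpha.
Step 7: cheapest edge leaving the tree is alpha—gamma (1); add gamma.
Step 8: cheapest edge leaving the tree is kappa—mu (19); add mu.
The 3rd edge added is beta—iota.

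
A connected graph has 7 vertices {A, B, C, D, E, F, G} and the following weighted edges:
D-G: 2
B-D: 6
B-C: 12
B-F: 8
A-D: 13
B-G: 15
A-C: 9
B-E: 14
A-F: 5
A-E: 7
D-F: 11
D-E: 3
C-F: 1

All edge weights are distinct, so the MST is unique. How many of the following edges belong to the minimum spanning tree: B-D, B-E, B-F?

1

Kruskal's algorithm — process edges by increasing weight (ties by edge label):
C-F (1): add — endpoints in different components.
D-G (2): add — endpoints in different components.
D-E (3): add — endpoints in different components.
A-F (5): add — endpoints in different components.
B-D (6): add — endpoints in different components.
A-E (7): add — endpoints in different components.
MST edge set: {C-F, D-G, D-E, A-F, B-D, A-E}.
Of the listed edges, {B-D} are in the MST → 1.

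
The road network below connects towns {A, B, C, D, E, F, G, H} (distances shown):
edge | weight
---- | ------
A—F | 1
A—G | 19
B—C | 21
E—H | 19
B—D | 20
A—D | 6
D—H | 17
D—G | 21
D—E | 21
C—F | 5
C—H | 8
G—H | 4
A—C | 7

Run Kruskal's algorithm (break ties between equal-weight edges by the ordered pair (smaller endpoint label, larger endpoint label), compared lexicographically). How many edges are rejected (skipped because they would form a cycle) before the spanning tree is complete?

Kruskal: consider edges lightest-first.
A—F (1): add — endpoints in different components.
G—H (4): add — endpoints in different components.
C—F (5): add — endpoints in different components.
A—D (6): add — endpoints in different components.
A—C (7): skip — A and C already connected.
C—H (8): add — endpoints in different components.
D—H (17): skip — D and H already connected.
A—G (19): skip — A and G already connected.
E—H (19): add — endpoints in different components.
B—D (20): add — endpoints in different components.
Edges rejected before the tree was complete: 3.

3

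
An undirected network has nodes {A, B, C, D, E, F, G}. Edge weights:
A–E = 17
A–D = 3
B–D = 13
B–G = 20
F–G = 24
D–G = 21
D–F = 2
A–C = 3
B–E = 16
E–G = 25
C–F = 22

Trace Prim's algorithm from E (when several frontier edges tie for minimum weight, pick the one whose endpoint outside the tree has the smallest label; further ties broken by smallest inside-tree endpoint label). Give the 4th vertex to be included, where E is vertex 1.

F

Prim, starting at E.
Step 1: frontier [B–E 16, A–E 17, E–G 25] → take B–E (16); add B.
Step 2: frontier [B–D 13, B–G 20, A–E 17, E–G 25] → take B–D (13); add D.
Step 3: frontier [B–G 20, D–F 2, A–D 3, D–G 21, A–E 17, E–G 25] → take D–F (2); add F.
Step 4: frontier [B–G 20, A–D 3, D–G 21, A–E 17, E–G 25, C–F 22, F–G 24] → take A–D (3); add A.
Step 5: frontier [A–C 3, B–G 20, D–G 21, E–G 25, C–F 22, F–G 24] → take A–C (3); add C.
Step 6: frontier [B–G 20, D–G 21, E–G 25, F–G 24] → take B–G (20); add G.
Vertex order: E, B, D, F, A, C, G. The 4th vertex is F.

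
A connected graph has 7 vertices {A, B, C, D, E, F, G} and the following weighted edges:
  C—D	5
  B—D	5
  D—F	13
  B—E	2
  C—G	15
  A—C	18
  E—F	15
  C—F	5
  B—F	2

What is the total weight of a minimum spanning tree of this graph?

47

Grow the tree from B using Prim:
Step 1: cheapest edge leaving the tree is B—E (2); add E.
Step 2: cheapest edge leaving the tree is B—F (2); add F.
Step 3: cheapest edge leaving the tree is C—F (5); add C.
Step 4: cheapest edge leaving the tree is B—D (5); add D.
Step 5: cheapest edge leaving the tree is C—G (15); add G.
Step 6: cheapest edge leaving the tree is A—C (18); add A.
MST edges: B—E, B—F, C—F, B—D, C—G, A—C; total weight 2+2+5+5+15+18 = 47.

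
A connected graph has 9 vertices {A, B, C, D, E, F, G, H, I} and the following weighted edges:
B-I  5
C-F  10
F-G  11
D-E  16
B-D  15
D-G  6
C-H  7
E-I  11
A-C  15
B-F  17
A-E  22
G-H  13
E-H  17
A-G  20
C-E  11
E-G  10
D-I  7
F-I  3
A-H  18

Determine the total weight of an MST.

63

Prim's algorithm from H:
Step 1: cheapest edge leaving the tree is C-H (7); add C.
Step 2: cheapest edge leaving the tree is C-F (10); add F.
Step 3: cheapest edge leaving the tree is F-I (3); add I.
Step 4: cheapest edge leaving the tree is B-I (5); add B.
Step 5: cheapest edge leaving the tree is D-I (7); add D.
Step 6: cheapest edge leaving the tree is D-G (6); add G.
Step 7: cheapest edge leaving the tree is E-G (10); add E.
Step 8: cheapest edge leaving the tree is A-C (15); add A.
MST edges: C-H, C-F, F-I, B-I, D-I, D-G, E-G, A-C; total weight 7+10+3+5+7+6+10+15 = 63.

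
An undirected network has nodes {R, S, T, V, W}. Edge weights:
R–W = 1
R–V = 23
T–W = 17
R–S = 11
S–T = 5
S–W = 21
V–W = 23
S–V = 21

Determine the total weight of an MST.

38

Grow the tree from W using Prim:
Step 1: frontier [R–W 1, T–W 17, S–W 21, V–W 23] → take R–W (1); add R.
Step 2: frontier [R–S 11, R–V 23, T–W 17, S–W 21, V–W 23] → take R–S (11); add S.
Step 3: frontier [R–V 23, S–T 5, S–V 21, T–W 17, V–W 23] → take S–T (5); add T.
Step 4: frontier [R–V 23, S–V 21, V–W 23] → take S–V (21); add V.
MST edges: R–W, R–S, S–T, S–V; total weight 1+11+5+21 = 38.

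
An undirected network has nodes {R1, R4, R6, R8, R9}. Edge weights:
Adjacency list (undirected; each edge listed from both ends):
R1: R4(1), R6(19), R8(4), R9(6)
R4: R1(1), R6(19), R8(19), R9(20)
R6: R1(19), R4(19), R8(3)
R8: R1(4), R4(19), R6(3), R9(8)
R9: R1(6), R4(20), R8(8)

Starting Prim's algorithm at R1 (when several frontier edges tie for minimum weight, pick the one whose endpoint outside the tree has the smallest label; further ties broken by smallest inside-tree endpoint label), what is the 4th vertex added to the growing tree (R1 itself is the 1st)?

R6

Prim's algorithm from R1:
Step 1: frontier [R1–R4 1, R1–R8 4, R1–R9 6, R1–R6 19] → take R1–R4 (1); add R4.
Step 2: frontier [R1–R8 4, R1–R9 6, R1–R6 19, R4–R6 19, R4–R8 19, R4–R9 20] → take R1–R8 (4); add R8.
Step 3: frontier [R1–R9 6, R1–R6 19, R4–R6 19, R4–R9 20, R6–R8 3, R8–R9 8] → take R6–R8 (3); add R6.
Step 4: frontier [R1–R9 6, R4–R9 20, R8–R9 8] → take R1–R9 (6); add R9.
Vertex order: R1, R4, R8, R6, R9. The 4th vertex is R6.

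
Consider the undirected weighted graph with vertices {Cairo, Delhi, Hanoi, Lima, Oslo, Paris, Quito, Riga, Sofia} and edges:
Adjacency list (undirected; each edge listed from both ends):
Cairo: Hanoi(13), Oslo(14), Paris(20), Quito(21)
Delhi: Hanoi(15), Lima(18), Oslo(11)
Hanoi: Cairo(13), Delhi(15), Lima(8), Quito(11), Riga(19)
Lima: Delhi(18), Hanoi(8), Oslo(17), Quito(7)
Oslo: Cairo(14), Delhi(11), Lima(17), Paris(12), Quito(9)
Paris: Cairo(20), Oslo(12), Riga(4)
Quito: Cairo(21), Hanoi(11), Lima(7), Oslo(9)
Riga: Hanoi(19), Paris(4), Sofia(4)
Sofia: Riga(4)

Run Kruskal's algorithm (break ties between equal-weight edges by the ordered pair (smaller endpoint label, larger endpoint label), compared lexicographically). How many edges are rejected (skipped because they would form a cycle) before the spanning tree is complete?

1

Sort edges by weight, then run Kruskal:
Paris Riga (4): add — endpoints in different components.
Riga Sofia (4): add — endpoints in different components.
Lima Quito (7): add — endpoints in different components.
Hanoi Lima (8): add — endpoints in different components.
Oslo Quito (9): add — endpoints in different components.
Delhi Oslo (11): add — endpoints in different components.
Hanoi Quito (11): skip — Quito and Hanoi already connected.
Oslo Paris (12): add — endpoints in different components.
Cairo Hanoi (13): add — endpoints in different components.
Edges rejected before the tree was complete: 1.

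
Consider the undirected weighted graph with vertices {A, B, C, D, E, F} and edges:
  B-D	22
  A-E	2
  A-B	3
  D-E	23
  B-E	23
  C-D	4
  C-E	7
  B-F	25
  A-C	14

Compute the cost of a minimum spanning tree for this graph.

41

Prim's algorithm from A:
Step 1: frontier [A-E 2, A-B 3, A-C 14] → take A-E (2); add E.
Step 2: frontier [A-B 3, A-C 14, C-E 7, B-E 23, D-E 23] → take A-B (3); add B.
Step 3: frontier [A-C 14, B-D 22, B-F 25, C-E 7, D-E 23] → take C-E (7); add C.
Step 4: frontier [B-D 22, B-F 25, C-D 4, D-E 23] → take C-D (4); add D.
Step 5: frontier [B-F 25] → take B-F (25); add F.
MST edges: A-E, A-B, C-E, C-D, B-F; total weight 2+3+7+4+25 = 41.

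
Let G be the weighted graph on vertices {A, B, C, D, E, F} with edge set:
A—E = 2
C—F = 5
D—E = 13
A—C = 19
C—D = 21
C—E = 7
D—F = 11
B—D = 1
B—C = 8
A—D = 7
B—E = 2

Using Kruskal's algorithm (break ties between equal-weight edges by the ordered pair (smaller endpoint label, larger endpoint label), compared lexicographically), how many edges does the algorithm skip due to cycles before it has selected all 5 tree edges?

1

Kruskal's algorithm — process edges by increasing weight (ties by edge label):
B—D (1): add. Components now {A} {B,D} {C} {E} {F}
A—E (2): add. Components now {A,E} {B,D} {C} {F}
B—E (2): add. Components now {A,B,D,E} {C} {F}
C—F (5): add. Components now {A,B,D,E} {C,F}
A—D (7): skip — A and D already connected.
C—E (7): add. Components now {A,B,C,D,E,F}
Edges rejected before the tree was complete: 1.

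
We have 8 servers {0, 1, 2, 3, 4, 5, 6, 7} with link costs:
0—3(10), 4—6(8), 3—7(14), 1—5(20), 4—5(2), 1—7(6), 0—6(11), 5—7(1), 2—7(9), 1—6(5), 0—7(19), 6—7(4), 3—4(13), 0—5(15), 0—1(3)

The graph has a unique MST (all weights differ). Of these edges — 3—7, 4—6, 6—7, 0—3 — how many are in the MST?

2

Kruskal: consider edges lightest-first.
5—7 (1): add — endpoints in different components.
4—5 (2): add — endpoints in different components.
0—1 (3): add — endpoints in different components.
6—7 (4): add — endpoints in different components.
1—6 (5): add — endpoints in different components.
1—7 (6): skip — 1 and 7 already connected.
4—6 (8): skip — 4 and 6 already connected.
2—7 (9): add — endpoints in different components.
0—3 (10): add — endpoints in different components.
MST edge set: {5—7, 4—5, 0—1, 6—7, 1—6, 2—7, 0—3}.
Of the listed edges, {6—7, 0—3} are in the MST → 2.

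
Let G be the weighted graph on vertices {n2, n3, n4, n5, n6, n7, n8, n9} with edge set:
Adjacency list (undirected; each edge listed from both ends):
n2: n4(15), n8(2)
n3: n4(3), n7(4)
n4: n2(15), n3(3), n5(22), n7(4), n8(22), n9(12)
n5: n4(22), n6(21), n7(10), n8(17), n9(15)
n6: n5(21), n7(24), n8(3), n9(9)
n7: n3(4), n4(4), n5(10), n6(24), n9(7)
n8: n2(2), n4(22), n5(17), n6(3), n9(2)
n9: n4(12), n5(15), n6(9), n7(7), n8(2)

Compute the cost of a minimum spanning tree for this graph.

Kruskal: consider edges lightest-first.
n2 n8 (2): add — endpoints in different components.
n8 n9 (2): add — endpoints in different components.
n3 n4 (3): add — endpoints in different components.
n6 n8 (3): add — endpoints in different components.
n3 n7 (4): add — endpoints in different components.
n4 n7 (4): skip — n4 and n7 already connected.
n7 n9 (7): add — endpoints in different components.
n6 n9 (9): skip — n6 and n9 already connected.
n5 n7 (10): add — endpoints in different components.
MST edges: n2 n8, n8 n9, n3 n4, n6 n8, n3 n7, n7 n9, n5 n7; total weight 2+2+3+3+4+7+10 = 31.

31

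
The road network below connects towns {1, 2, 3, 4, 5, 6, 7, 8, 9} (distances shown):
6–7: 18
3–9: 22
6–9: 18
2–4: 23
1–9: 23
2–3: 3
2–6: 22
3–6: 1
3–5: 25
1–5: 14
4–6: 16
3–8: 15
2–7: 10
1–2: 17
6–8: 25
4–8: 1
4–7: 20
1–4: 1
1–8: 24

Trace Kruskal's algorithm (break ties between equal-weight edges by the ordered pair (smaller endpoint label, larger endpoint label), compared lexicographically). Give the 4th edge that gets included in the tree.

2-3

Kruskal's algorithm — process edges by increasing weight (ties by edge label):
1–4 (1): add — endpoints in different components.
3–6 (1): add — endpoints in different components.
4–8 (1): add — endpoints in different components.
2–3 (3): add — endpoints in different components.
2–7 (10): add — endpoints in different components.
1–5 (14): add — endpoints in different components.
3–8 (15): add — endpoints in different components.
4–6 (16): skip — 4 and 6 already connected.
1–2 (17): skip — 1 and 2 already connected.
6–7 (18): skip — 6 and 7 already connected.
6–9 (18): add — endpoints in different components.
The 4th edge added is 2–3.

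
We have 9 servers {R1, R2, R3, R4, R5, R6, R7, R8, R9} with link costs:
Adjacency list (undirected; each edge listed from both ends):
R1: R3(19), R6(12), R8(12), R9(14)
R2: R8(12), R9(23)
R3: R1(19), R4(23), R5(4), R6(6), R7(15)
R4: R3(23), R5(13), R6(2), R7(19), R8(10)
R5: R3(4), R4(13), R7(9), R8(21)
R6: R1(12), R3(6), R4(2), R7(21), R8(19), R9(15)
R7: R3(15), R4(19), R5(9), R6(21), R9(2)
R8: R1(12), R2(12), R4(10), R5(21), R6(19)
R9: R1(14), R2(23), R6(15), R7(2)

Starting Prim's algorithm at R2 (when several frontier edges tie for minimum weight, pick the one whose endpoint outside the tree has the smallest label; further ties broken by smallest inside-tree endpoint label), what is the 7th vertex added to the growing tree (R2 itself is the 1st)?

R7

Grow the tree from R2 using Prim:
Step 1: cheapest edge leaving the tree is R2 R8 (12); add R8.
Step 2: cheapest edge leaving the tree is R4 R8 (10); add R4.
Step 3: cheapest edge leaving the tree is R4 R6 (2); add R6.
Step 4: cheapest edge leaving the tree is R3 R6 (6); add R3.
Step 5: cheapest edge leaving the tree is R3 R5 (4); add R5.
Step 6: cheapest edge leaving the tree is R5 R7 (9); add R7.
Step 7: cheapest edge leaving the tree is R7 R9 (2); add R9.
Step 8: cheapest edge leaving the tree is R1 R6 (12); add R1.
Vertex order: R2, R8, R4, R6, R3, R5, R7, R9, R1. The 7th vertex is R7.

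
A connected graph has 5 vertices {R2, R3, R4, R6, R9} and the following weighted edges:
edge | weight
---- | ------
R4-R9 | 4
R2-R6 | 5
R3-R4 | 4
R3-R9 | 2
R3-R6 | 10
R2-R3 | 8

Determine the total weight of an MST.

19

Prim, starting at R2.
Step 1: cheapest edge leaving the tree is R2-R6 (5); add R6.
Step 2: cheapest edge leaving the tree is R2-R3 (8); add R3.
Step 3: cheapest edge leaving the tree is R3-R9 (2); add R9.
Step 4: cheapest edge leaving the tree is R3-R4 (4); add R4.
MST edges: R2-R6, R2-R3, R3-R9, R3-R4; total weight 5+8+2+4 = 19.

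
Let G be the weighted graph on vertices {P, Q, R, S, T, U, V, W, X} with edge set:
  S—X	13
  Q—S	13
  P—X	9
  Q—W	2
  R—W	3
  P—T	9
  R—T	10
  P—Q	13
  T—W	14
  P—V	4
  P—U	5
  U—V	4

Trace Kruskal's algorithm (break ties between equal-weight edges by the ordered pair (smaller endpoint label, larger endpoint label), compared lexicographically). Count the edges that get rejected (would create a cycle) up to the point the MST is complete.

2

Kruskal: consider edges lightest-first.
Q—W (2): add — endpoints in different components.
R—W (3): add — endpoints in different components.
P—V (4): add — endpoints in different components.
U—V (4): add — endpoints in different components.
P—U (5): skip — P and U already connected.
P—T (9): add — endpoints in different components.
P—X (9): add — endpoints in different components.
R—T (10): add — endpoints in different components.
P—Q (13): skip — P and Q already connected.
Q—S (13): add — endpoints in different components.
Edges rejected before the tree was complete: 2.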